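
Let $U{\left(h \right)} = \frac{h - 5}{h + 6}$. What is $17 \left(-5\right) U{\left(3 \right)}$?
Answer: $\frac{170}{9} \approx 18.889$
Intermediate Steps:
$U{\left(h \right)} = \frac{-5 + h}{6 + h}$
$17 \left(-5\right) U{\left(3 \right)} = 17 \left(-5\right) \frac{-5 + 3}{6 + 3} = - 85 \cdot \frac{1}{9} \left(-2\right) = \left(-85\right) \left(- \frac{2}{9}\right) = \frac{170}{9}$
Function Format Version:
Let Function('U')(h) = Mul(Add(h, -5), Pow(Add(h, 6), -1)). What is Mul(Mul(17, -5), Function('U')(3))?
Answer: Rational(170, 9) ≈ 18.889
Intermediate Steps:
Function('U')(h) = Mul(Pow(Add(6, h), -1), Add(-5, h)) (Function('U')(h) = Mul(Add(-5, h), Pow(Add(6, h), -1)) = Mul(Pow(Add(6, h), -1), Add(-5, h)))
Mul(Mul(17, -5), Function('U')(3)) = Mul(Mul(17, -5), Mul(Pow(Add(6, 3), -1), Add(-5, 3))) = Mul(-85, Mul(Pow(9, -1), -2)) = Mul(-85, Mul(Rational(1, 9), -2)) = Mul(-85, Rational(-2, 9)) = Rational(170, 9)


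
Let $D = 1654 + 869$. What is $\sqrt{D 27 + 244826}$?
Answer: $\sqrt{312947} \approx 559.42$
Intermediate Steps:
$D = 2523$
$\sqrt{D 27 + 244826} = \sqrt{2523 \cdot 27 + 244826} = \sqrt{68121 + 244826} = \sqrt{312947}$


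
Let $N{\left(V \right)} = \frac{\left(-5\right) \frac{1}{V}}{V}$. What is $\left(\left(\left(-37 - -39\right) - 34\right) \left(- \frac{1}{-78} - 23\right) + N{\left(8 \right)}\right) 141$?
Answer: $\frac{86284339}{832} \approx 1.0371 \cdot 10^{5}$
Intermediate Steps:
$N{\left(V \right)} = - \frac{5}{V^{2}}$
$\left(\left(\left(-37 - -39\right) - 34\right) \left(- \frac{1}{-78} - 23\right) + N{\left(8 \right)}\right) 141 = \left(\left(\left(-37 - -39\right) - 34\right) \left(- \frac{1}{-78} - 23\right) - \frac{5}{64}\right) 141 = \left(\left(\left(-37 + 39\right) - 34\right) \left(\left(-1\right) \left(- \frac{1}{78}\right) - 23\right) - \frac{5}{64}\right) 141 = \left(\left(2 - 34\right) \left(\frac{1}{78} - 23\right) - \frac{5}{64}\right) 141 = \left(\left(-32\right) \left(- \frac{1793}{78}\right) - \frac{5}{64}\right) 141 = \left(\frac{28688}{39} - \frac{5}{64}\right) 141 = \frac{1835837}{2496} \cdot 141 = \frac{86284339}{832}$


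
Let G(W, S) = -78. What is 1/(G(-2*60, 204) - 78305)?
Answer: -1/78383 ≈ -1.2758e-5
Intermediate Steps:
1/(G(-2*60, 204) - 78305) = 1/(-78 - 78305) = 1/(-78383) = -1/78383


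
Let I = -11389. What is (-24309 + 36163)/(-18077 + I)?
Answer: -5927/14733 ≈ -0.40229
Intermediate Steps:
(-24309 + 36163)/(-18077 + I) = (-24309 + 36163)/(-18077 - 11389) = 11854/(-29466) = 11854*(-1/29466) = -5927/14733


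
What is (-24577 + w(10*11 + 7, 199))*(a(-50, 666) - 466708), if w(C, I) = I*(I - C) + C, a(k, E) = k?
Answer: 3800343636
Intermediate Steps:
w(C, I) = C + I*(I - C)
(-24577 + w(10*11 + 7, 199))*(a(-50, 666) - 466708) = (-24577 + ((10*11 + 7) + 199**2 - 1*(10*11 + 7)*199))*(-50 - 466708) = (-24577 + ((110 + 7) + 39601 - 1*(110 + 7)*199))*(-466758) = (-24577 + (117 + 39601 - 1*117*199))*(-466758) = (-24577 + (117 + 39601 - 23283))*(-466758) = (-24577 + 16435)*(-466758) = -8142*(-466758) = 3800343636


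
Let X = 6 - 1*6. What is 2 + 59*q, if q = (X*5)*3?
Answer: 2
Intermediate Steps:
X = 0 (X = 6 - 6 = 0)
q = 0 (q = (0*5)*3 = 0*3 = 0)
2 + 59*q = 2 + 59*0 = 2 + 0 = 2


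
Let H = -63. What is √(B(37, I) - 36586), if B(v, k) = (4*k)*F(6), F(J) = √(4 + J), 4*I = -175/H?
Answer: √(-329274 + 25*√10)/3 ≈ 191.25*I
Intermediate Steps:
I = 25/36 (I = (-175/(-63))/4 = (-175*(-1/63))/4 = (¼)*(25/9) = 25/36 ≈ 0.69444)
B(v, k) = 4*k*√10 (B(v, k) = (4*k)*√(4 + 6) = (4*k)*√10 = 4*k*√10)
√(B(37, I) - 36586) = √(4*(25/36)*√10 - 36586) = √(25*√10/9 - 36586) = √(-36586 + 25*√10/9)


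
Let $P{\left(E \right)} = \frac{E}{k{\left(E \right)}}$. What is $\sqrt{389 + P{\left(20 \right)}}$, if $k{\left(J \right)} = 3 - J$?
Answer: $\frac{\sqrt{112081}}{17} \approx 19.693$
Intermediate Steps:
$P{\left(E \right)} = \frac{E}{3 - E}$
$\sqrt{389 + P{\left(20 \right)}} = \sqrt{389 - \frac{20}{-3 + 20}} = \sqrt{389 - \frac{20}{17}} = \sqrt{\frac{6593}{17}} = \frac{\sqrt{112081}}{17}$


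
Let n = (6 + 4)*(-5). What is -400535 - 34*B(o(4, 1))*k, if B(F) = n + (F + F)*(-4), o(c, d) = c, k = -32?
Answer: -489751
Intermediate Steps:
n = -50 (n = 10*(-5) = -50)
B(F) = -50 - 8*F (B(F) = -50 + (F + F)*(-4) = -50 + (2*F)*(-4) = -50 - 8*F)
-400535 - 34*B(o(4, 1))*k = -400535 - 34*(-50 - 8*4)*(-32) = -400535 - 34*(-50 - 32)*(-32) = -400535 - 34*(-82)*(-32) = -400535 - (-2788)*(-32) = -400535 - 1*89216 = -400535 - 89216 = -489751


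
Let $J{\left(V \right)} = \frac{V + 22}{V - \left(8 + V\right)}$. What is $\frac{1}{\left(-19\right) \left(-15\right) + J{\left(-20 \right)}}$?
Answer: $\frac{4}{1139} \approx 0.0035119$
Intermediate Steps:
$J{\left(V \right)} = - \frac{11}{4} - \frac{V}{8}$ ($J{\left(V \right)} = \frac{22 + V}{-8} = \left(22 + V\right) \left(- \frac{1}{8}\right) = - \frac{11}{4} - \frac{V}{8}$)
$\frac{1}{\left(-19\right) \left(-15\right) + J{\left(-20 \right)}} = \frac{1}{\left(-19\right) \left(-15\right) - \frac{1}{4}} = \frac{1}{285 + \left(- \frac{11}{4} + \frac{5}{2}\right)} = \frac{1}{285 - \frac{1}{4}} = \frac{1}{\frac{1139}{4}} = \frac{4}{1139}$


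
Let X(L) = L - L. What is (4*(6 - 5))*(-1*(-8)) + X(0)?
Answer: 32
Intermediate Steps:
X(L) = 0
(4*(6 - 5))*(-1*(-8)) + X(0) = (4*(6 - 5))*(-1*(-8)) + 0 = (4*1)*8 + 0 = 4*8 + 0 = 32 + 0 = 32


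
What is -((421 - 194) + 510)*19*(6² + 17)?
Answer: -742159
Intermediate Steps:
-((421 - 194) + 510)*19*(6² + 17) = -(227 + 510)*19*(36 + 17) = -737*19*53 = -737*1007 = -1*742159 = -742159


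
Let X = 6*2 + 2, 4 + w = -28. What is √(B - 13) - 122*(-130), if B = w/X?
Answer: 15860 + I*√749/7 ≈ 15860.0 + 3.9097*I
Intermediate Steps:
w = -32 (w = -4 - 28 = -32)
X = 14 (X = 12 + 2 = 14)
B = -16/7 (B = -32/14 = -32*1/14 = -16/7 ≈ -2.2857)
√(B - 13) - 122*(-130) = √(-16/7 - 13) - 122*(-130) = √(-107/7) + 15860 = I*√749/7 + 15860 = 15860 + I*√749/7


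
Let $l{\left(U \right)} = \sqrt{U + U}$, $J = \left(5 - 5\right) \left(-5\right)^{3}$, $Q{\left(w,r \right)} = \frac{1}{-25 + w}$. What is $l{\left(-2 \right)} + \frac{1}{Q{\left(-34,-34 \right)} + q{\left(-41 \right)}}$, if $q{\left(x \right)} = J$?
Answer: $-59 + 2 i \approx -59.0 + 2.0 i$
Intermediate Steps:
$J = 0$ ($J = 0 \left(-125\right) = 0$)
$q{\left(x \right)} = 0$
$l{\left(U \right)} = \sqrt{2} \sqrt{U}$ ($l{\left(U \right)} = \sqrt{2 U} = \sqrt{2} \sqrt{U}$)
$l{\left(-2 \right)} + \frac{1}{Q{\left(-34,-34 \right)} + q{\left(-41 \right)}} = \sqrt{2} \sqrt{-2} + \frac{1}{\frac{1}{-25 - 34} + 0} = \sqrt{2} i \sqrt{2} + \frac{1}{\frac{1}{-59} + 0} = 2 i + \frac{1}{- \frac{1}{59} + 0} = 2 i + \frac{1}{- \frac{1}{59}} = 2 i - 59 = -59 + 2 i$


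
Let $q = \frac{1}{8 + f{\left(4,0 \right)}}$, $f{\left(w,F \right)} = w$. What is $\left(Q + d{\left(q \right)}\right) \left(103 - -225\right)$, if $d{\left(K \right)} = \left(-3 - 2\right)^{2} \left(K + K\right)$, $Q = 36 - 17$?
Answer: $\frac{22796}{3} \approx 7598.7$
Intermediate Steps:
$Q = 19$
$q = \frac{1}{12}$ ($q = \frac{1}{8 + 4} = \frac{1}{12} \approx 0.083333$)
$d{\left(K \right)} = 50 K$ ($d{\left(K \right)} = \left(-5\right)^{2} \cdot 2 K = 25 \cdot 2 K = 50 K$)
$\left(Q + d{\left(q \right)}\right) \left(103 - -225\right) = \left(19 + 50 \cdot \frac{1}{12}\right) \left(103 - -225\right) = \left(19 + \frac{25}{6}\right) \left(103 + 225\right) = \frac{139}{6} \cdot 328 = \frac{22796}{3}$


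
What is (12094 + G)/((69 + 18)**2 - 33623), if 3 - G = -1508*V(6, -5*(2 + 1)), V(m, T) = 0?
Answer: -12097/26054 ≈ -0.46430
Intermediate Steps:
G = 3 (G = 3 - (-1508)*0 = 3 - 1*0 = 3 + 0 = 3)
(12094 + G)/((69 + 18)**2 - 33623) = (12094 + 3)/((69 + 18)**2 - 33623) = 12097/(87**2 - 33623) = 12097/(7569 - 33623) = 12097/(-26054) = 12097*(-1/26054) = -12097/26054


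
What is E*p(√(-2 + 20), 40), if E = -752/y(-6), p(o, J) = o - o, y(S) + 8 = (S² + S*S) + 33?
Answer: 0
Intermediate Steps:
y(S) = 25 + 2*S² (y(S) = -8 + ((S² + S*S) + 33) = -8 + ((S² + S²) + 33) = -8 + (2*S² + 33) = -8 + (33 + 2*S²) = 25 + 2*S²)
p(o, J) = 0
E = -752/97 (E = -752/(25 + 2*(-6)²) = -752/(25 + 2*36) = -752/(25 + 72) = -752/97 ≈ -7.7526)
E*p(√(-2 + 20), 40) = -752/97*0 = 0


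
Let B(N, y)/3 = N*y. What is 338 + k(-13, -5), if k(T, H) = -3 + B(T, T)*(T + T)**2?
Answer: 343067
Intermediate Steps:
B(N, y) = 3*N*y (B(N, y) = 3*(N*y) = 3*N*y)
k(T, H) = -3 + 12*T**4 (k(T, H) = -3 + (3*T*T)*(T + T)**2 = -3 + (3*T**2)*(2*T)**2 = -3 + (3*T**2)*(4*T**2) = -3 + 12*T**4)
338 + k(-13, -5) = 338 + (-3 + 12*(-13)**4) = 338 + (-3 + 12*28561) = 338 + (-3 + 342732) = 338 + 342729 = 343067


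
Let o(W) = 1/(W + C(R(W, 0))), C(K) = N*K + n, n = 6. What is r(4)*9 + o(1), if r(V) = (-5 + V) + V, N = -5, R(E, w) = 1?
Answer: 55/2 ≈ 27.500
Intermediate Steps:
r(V) = -5 + 2*V
C(K) = 6 - 5*K (C(K) = -5*K + 6 = 6 - 5*K)
o(W) = 1/(1 + W) (o(W) = 1/(W + (6 - 5*1)) = 1/(W + (6 - 5)) = 1/(W + 1) = 1/(1 + W))
r(4)*9 + o(1) = (-5 + 2*4)*9 + 1/(1 + 1) = (-5 + 8)*9 + 1/2 = 3*9 + ½ = 27 + ½ = 55/2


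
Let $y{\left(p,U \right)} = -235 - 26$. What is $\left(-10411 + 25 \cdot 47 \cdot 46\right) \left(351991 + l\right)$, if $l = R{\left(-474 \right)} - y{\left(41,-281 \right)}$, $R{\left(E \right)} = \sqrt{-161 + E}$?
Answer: $15371925028 + 43639 i \sqrt{635} \approx 1.5372 \cdot 10^{10} + 1.0997 \cdot 10^{6} i$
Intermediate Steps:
$y{\left(p,U \right)} = -261$
$l = 261 + i \sqrt{635}$ ($l = \sqrt{-161 - 474} - -261 = \sqrt{-635} + 261 = i \sqrt{635} + 261 = 261 + i \sqrt{635} \approx 261.0 + 25.199 i$)
$\left(-10411 + 25 \cdot 47 \cdot 46\right) \left(351991 + l\right) = \left(-10411 + 25 \cdot 47 \cdot 46\right) \left(351991 + \left(261 + i \sqrt{635}\right)\right) = \left(-10411 + 1175 \cdot 46\right) \left(352252 + i \sqrt{635}\right) = \left(-10411 + 54050\right) \left(352252 + i \sqrt{635}\right) = 43639 \left(352252 + i \sqrt{635}\right) = 15371925028 + 43639 i \sqrt{635}$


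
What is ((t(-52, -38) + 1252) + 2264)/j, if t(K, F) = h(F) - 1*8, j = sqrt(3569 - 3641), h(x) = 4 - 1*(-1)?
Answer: -1171*I*sqrt(2)/4 ≈ -414.01*I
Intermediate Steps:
h(x) = 5 (h(x) = 4 + 1 = 5)
j = 6*I*sqrt(2) (j = sqrt(-72) = 6*I*sqrt(2) ≈ 8.4853*I)
t(K, F) = -3 (t(K, F) = 5 - 1*8 = 5 - 8 = -3)
((t(-52, -38) + 1252) + 2264)/j = ((-3 + 1252) + 2264)/((6*I*sqrt(2))) = (1249 + 2264)*(-I*sqrt(2)/12) = 3513*(-I*sqrt(2)/12) = -1171*I*sqrt(2)/4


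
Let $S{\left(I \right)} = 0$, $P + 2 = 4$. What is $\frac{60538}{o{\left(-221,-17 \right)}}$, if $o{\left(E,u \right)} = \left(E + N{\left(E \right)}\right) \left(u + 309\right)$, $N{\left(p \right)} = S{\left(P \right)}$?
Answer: $- \frac{30269}{32266} \approx -0.93811$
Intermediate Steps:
$P = 2$ ($P = -2 + 4 = 2$)
$N{\left(p \right)} = 0$
$o{\left(E,u \right)} = E \left(309 + u\right)$ ($o{\left(E,u \right)} = \left(E + 0\right) \left(u + 309\right) = E \left(309 + u\right)$)
$\frac{60538}{o{\left(-221,-17 \right)}} = \frac{60538}{\left(-221\right) \left(309 - 17\right)} = \frac{60538}{\left(-221\right) 292} = \frac{60538}{-64532} = 60538 \left(- \frac{1}{64532}\right) = - \frac{30269}{32266}$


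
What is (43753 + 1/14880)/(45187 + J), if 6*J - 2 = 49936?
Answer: 651044641/796228800 ≈ 0.81766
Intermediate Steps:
J = 8323 (J = ⅓ + (⅙)*49936 = ⅓ + 24968/3 = 8323)
(43753 + 1/14880)/(45187 + J) = (43753 + 1/14880)/(45187 + 8323) = (43753 + 1/14880)/53510 = (651044641/14880)*(1/53510) = 651044641/796228800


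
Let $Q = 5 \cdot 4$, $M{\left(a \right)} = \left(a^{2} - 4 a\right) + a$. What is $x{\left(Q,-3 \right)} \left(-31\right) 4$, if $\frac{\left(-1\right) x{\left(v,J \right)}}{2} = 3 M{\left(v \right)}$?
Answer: $252960$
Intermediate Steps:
$M{\left(a \right)} = a^{2} - 3 a$
$Q = 20$
$x{\left(v,J \right)} = - 6 v \left(-3 + v\right)$ ($x{\left(v,J \right)} = - 2 \cdot 3 v \left(-3 + v\right) = - 6 v \left(-3 + v\right)$)
$x{\left(Q,-3 \right)} \left(-31\right) 4 = 6 \cdot 20 \left(3 - 20\right) \left(-31\right) 4 = 6 \cdot 20 \left(-17\right) \left(-31\right) 4 = \left(-2040\right) \left(-31\right) 4 = 63240 \cdot 4 = 252960$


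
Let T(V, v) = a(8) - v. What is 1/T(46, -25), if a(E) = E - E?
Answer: 1/25 ≈ 0.040000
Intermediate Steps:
a(E) = 0
T(V, v) = -v (T(V, v) = 0 - v = -v)
1/T(46, -25) = 1/(-1*(-25)) = 1/25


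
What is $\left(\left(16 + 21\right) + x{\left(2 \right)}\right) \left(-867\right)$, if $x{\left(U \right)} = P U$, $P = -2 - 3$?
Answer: $-23409$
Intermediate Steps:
$P = -5$
$x{\left(U \right)} = - 5 U$
$\left(\left(16 + 21\right) + x{\left(2 \right)}\right) \left(-867\right) = \left(\left(16 + 21\right) - 10\right) \left(-867\right) = \left(37 - 10\right) \left(-867\right) = 27 \left(-867\right) = -23409$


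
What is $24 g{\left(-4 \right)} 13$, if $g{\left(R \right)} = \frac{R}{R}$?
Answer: $312$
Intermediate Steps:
$g{\left(R \right)} = 1$
$24 g{\left(-4 \right)} 13 = 24 \cdot 1 \cdot 13 = 24 \cdot 13 = 312$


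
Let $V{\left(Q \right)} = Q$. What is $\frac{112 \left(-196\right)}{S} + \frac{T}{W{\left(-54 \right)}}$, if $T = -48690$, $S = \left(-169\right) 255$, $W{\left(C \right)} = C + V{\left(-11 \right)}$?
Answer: $\frac{32303422}{43095} \approx 749.59$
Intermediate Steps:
$W{\left(C \right)} = -11 + C$ ($W{\left(C \right)} = C - 11 = -11 + C$)
$S = -43095$
$\frac{112 \left(-196\right)}{S} + \frac{T}{W{\left(-54 \right)}} = \frac{112 \left(-196\right)}{-43095} - \frac{48690}{-11 - 54} = \left(-21952\right) \left(- \frac{1}{43095}\right) - \frac{48690}{-65} = \frac{21952}{43095} - - \frac{9738}{13} = \frac{21952}{43095} + \frac{9738}{13} = \frac{32303422}{43095}$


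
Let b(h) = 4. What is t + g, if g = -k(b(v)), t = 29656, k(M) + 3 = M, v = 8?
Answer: 29655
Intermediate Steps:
k(M) = -3 + M
g = -1 (g = -(-3 + 4) = -1*1 = -1)
t + g = 29656 - 1 = 29655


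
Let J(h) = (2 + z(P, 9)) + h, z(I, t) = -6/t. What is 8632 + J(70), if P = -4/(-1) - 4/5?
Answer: 26110/3 ≈ 8703.3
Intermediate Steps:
P = 16/5 (P = -4*(-1) - 4*1/5 = 4 - 4/5 = 16/5 ≈ 3.2000)
J(h) = 4/3 + h (J(h) = (2 - 6/9) + h = (2 - 6*1/9) + h = (2 - 2/3) + h = 4/3 + h)
8632 + J(70) = 8632 + (4/3 + 70) = 8632 + 214/3 = 26110/3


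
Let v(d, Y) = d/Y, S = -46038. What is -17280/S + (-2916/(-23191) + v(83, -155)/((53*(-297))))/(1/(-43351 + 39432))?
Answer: -213834926577641671/434158882961265 ≈ -492.53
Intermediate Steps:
-17280/S + (-2916/(-23191) + v(83, -155)/((53*(-297))))/(1/(-43351 + 39432)) = -17280/(-46038) + (-2916/(-23191) + (83/(-155))/((53*(-297))))/(1/(-43351 + 39432)) = -17280*(-1/46038) + (-2916*(-1/23191) + (83*(-1/155))/(-15741))/(1/(-3919)) = 2880/7673 + (2916/23191 - 83/155*(-1/15741))/(-1/3919) = 2880/7673 + (2916/23191 + 83/2439855)*(-3919) = 2880/7673 + (7116542033/56582677305)*(-3919) = 2880/7673 - 27889728227327/56582677305 = -213834926577641671/434158882961265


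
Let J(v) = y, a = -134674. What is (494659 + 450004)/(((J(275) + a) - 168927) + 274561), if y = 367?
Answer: -944663/28673 ≈ -32.946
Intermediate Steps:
J(v) = 367
(494659 + 450004)/(((J(275) + a) - 168927) + 274561) = (494659 + 450004)/(((367 - 134674) - 168927) + 274561) = 944663/((-134307 - 168927) + 274561) = 944663/(-303234 + 274561) = 944663/(-28673) = 944663*(-1/28673) = -944663/28673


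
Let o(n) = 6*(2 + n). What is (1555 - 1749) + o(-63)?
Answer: -560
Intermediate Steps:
o(n) = 12 + 6*n
(1555 - 1749) + o(-63) = (1555 - 1749) + (12 + 6*(-63)) = -194 + (12 - 378) = -194 - 366 = -560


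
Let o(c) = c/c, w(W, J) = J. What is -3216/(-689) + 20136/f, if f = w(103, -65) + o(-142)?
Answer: -1708485/5512 ≈ -309.96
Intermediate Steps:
o(c) = 1
f = -64 (f = -65 + 1 = -64)
-3216/(-689) + 20136/f = -3216/(-689) + 20136/(-64) = -3216*(-1/689) + 20136*(-1/64) = 3216/689 - 2517/8 = -1708485/5512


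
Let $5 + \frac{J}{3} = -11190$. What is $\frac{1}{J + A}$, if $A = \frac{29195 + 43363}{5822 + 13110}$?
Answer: $- \frac{9466}{317879331} \approx -2.9779 \cdot 10^{-5}$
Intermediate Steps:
$J = -33585$ ($J = -15 + 3 \left(-11190\right) = -15 - 33570 = -33585$)
$A = \frac{36279}{9466}$ ($A = \frac{72558}{18932} = 72558 \cdot \frac{1}{18932} = \frac{36279}{9466} \approx 3.8326$)
$\frac{1}{J + A} = \frac{1}{-33585 + \frac{36279}{9466}} = \frac{1}{- \frac{317879331}{9466}} = - \frac{9466}{317879331}$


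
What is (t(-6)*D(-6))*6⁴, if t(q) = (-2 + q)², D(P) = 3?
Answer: 248832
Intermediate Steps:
(t(-6)*D(-6))*6⁴ = ((-2 - 6)²*3)*6⁴ = ((-8)²*3)*1296 = (64*3)*1296 = 192*1296 = 248832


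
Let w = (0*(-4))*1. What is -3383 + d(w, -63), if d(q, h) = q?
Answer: -3383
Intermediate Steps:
w = 0 (w = 0*1 = 0)
-3383 + d(w, -63) = -3383 + 0 = -3383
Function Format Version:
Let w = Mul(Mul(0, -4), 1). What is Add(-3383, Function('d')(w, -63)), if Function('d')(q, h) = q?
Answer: -3383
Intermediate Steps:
w = 0 (w = Mul(0, 1) = 0)
Add(-3383, Function('d')(w, -63)) = Add(-3383, 0) = -3383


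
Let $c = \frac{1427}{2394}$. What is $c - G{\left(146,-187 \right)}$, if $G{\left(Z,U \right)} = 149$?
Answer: $- \frac{355279}{2394} \approx -148.4$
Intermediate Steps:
$c = \frac{1427}{2394}$ ($c = 1427 \cdot \frac{1}{2394} = \frac{1427}{2394} \approx 0.59607$)
$c - G{\left(146,-187 \right)} = \frac{1427}{2394} - 149 = - \frac{355279}{2394}$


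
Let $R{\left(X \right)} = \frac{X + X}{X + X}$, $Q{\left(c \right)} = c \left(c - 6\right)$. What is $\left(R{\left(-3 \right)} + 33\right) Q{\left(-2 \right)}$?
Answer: $544$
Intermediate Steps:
$Q{\left(c \right)} = c \left(-6 + c\right)$
$R{\left(X \right)} = 1$ ($R{\left(X \right)} = \frac{2 X}{2 X} = 2 X \frac{1}{2 X} = 1$)
$\left(R{\left(-3 \right)} + 33\right) Q{\left(-2 \right)} = \left(1 + 33\right) \left(- 2 \left(-6 - 2\right)\right) = 34 \left(\left(-2\right) \left(-8\right)\right) = 34 \cdot 16 = 544$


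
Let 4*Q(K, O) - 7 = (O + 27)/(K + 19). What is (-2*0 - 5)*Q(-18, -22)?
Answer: -15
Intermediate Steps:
Q(K, O) = 7/4 + (27 + O)/(4*(19 + K)) (Q(K, O) = 7/4 + ((O + 27)/(K + 19))/4 = 7/4 + ((27 + O)/(19 + K))/4 = 7/4 + (27 + O)/(4*(19 + K)))
(-2*0 - 5)*Q(-18, -22) = (-2*0 - 5)*((160 - 22 + 7*(-18))/(4*(19 - 18))) = (0 - 5)*((¼)*(160 - 22 - 126)/1) = -5*12/4 = -5*3 = -15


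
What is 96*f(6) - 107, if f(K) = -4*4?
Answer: -1643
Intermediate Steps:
f(K) = -16
96*f(6) - 107 = 96*(-16) - 107 = -1536 - 107 = -1643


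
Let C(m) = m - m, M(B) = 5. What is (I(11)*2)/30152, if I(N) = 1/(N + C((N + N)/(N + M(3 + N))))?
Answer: 1/165836 ≈ 6.0301e-6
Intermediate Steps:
C(m) = 0
I(N) = 1/N (I(N) = 1/(N + 0) = 1/N)
(I(11)*2)/30152 = (2/11)/30152 = ((1/11)*2)*(1/30152) = (2/11)*(1/30152) = 1/165836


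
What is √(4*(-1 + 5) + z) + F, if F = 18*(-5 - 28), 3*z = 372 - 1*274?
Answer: -594 + √438/3 ≈ -587.02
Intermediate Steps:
z = 98/3 (z = (372 - 1*274)/3 = (372 - 274)/3 = (⅓)*98 = 98/3 ≈ 32.667)
F = -594 (F = 18*(-33) = -594)
√(4*(-1 + 5) + z) + F = √(4*(-1 + 5) + 98/3) - 594 = √(4*4 + 98/3) - 594 = √(16 + 98/3) - 594 = √(146/3) - 594 = √438/3 - 594 = -594 + √438/3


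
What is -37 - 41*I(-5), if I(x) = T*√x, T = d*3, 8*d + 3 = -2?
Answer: -37 + 615*I*√5/8 ≈ -37.0 + 171.9*I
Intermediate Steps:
d = -5/8 (d = -3/8 + (⅛)*(-2) = -3/8 - ¼ = -5/8 ≈ -0.62500)
T = -15/8 (T = -5/8*3 = -15/8 ≈ -1.8750)
I(x) = -15*√x/8
-37 - 41*I(-5) = -37 - (-615)*√(-5)/8 = -37 - (-615)*I*√5/8 = -37 + 615*I*√5/8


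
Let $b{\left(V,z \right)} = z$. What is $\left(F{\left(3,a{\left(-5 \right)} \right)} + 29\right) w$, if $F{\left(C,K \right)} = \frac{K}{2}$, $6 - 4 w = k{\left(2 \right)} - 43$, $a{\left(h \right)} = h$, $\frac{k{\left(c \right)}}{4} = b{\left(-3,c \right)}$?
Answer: $\frac{2173}{8} \approx 271.63$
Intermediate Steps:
$k{\left(c \right)} = 4 c$
$w = \frac{41}{4}$ ($w = \frac{3}{2} - \frac{4 \cdot 2 - 43}{4} = \frac{3}{2} - \frac{8 - 43}{4} = \frac{3}{2} - - \frac{35}{4} = \frac{3}{2} + \frac{35}{4} = \frac{41}{4} \approx 10.25$)
$F{\left(C,K \right)} = \frac{K}{2}$ ($F{\left(C,K \right)} = K \frac{1}{2} = \frac{K}{2}$)
$\left(F{\left(3,a{\left(-5 \right)} \right)} + 29\right) w = \left(\frac{1}{2} \left(-5\right) + 29\right) \frac{41}{4} = \left(- \frac{5}{2} + 29\right) \frac{41}{4} = \frac{53}{2} \cdot \frac{41}{4} = \frac{2173}{8}$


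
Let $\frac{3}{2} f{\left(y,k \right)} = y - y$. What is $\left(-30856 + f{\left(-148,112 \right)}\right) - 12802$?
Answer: $-43658$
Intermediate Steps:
$f{\left(y,k \right)} = 0$ ($f{\left(y,k \right)} = \frac{2 \left(y - y\right)}{3} = \frac{2}{3} \cdot 0 = 0$)
$\left(-30856 + f{\left(-148,112 \right)}\right) - 12802 = \left(-30856 + 0\right) - 12802 = -30856 - 12802 = -43658$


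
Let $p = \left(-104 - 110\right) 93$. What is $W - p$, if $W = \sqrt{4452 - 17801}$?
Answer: $19902 + i \sqrt{13349} \approx 19902.0 + 115.54 i$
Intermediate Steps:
$p = -19902$ ($p = \left(-214\right) 93 = -19902$)
$W = i \sqrt{13349}$ ($W = \sqrt{-13349} = i \sqrt{13349} \approx 115.54 i$)
$W - p = i \sqrt{13349} - -19902 = i \sqrt{13349} + 19902 = 19902 + i \sqrt{13349}$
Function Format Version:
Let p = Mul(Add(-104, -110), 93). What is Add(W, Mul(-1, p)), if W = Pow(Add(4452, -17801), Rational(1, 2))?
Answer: Add(19902, Mul(I, Pow(13349, Rational(1, 2)))) ≈ Add(19902., Mul(115.54, I))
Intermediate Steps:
p = -19902 (p = Mul(-214, 93) = -19902)
W = Mul(I, Pow(13349, Rational(1, 2))) (W = Pow(-13349, Rational(1, 2)) = Mul(I, Pow(13349, Rational(1, 2))) ≈ Mul(115.54, I))
Add(W, Mul(-1, p)) = Add(Mul(I, Pow(13349, Rational(1, 2))), Mul(-1, -19902)) = Add(Mul(I, Pow(13349, Rational(1, 2))), 19902) = Add(19902, Mul(I, Pow(13349, Rational(1, 2))))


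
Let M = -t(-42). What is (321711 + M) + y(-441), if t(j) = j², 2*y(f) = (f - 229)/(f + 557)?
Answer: 37113517/116 ≈ 3.1994e+5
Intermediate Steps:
y(f) = (-229 + f)/(2*(557 + f)) (y(f) = ((f - 229)/(f + 557))/2 = ((-229 + f)/(557 + f))/2 = (-229 + f)/(2*(557 + f)))
M = -1764 (M = -1*(-42)² = -1*1764 = -1764)
(321711 + M) + y(-441) = (321711 - 1764) + (-229 - 441)/(2*(557 - 441)) = 319947 + (½)*(-670)/116 = 319947 + (½)*(1/116)*(-670) = 319947 - 335/116 = 37113517/116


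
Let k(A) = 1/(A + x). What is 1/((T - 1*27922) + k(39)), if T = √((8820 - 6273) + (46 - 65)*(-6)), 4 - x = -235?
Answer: -2157923570/60253328506501 - 77284*√2661/60253328506501 ≈ -3.5880e-5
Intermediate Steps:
x = 239 (x = 4 - 1*(-235) = 4 + 235 = 239)
k(A) = 1/(239 + A) (k(A) = 1/(A + 239) = 1/(239 + A))
T = √2661 (T = √(2547 - 19*(-6)) = √(2547 + 114) = √2661 ≈ 51.585)
1/((T - 1*27922) + k(39)) = 1/((√2661 - 1*27922) + 1/(239 + 39)) = 1/((√2661 - 27922) + 1/278) = 1/((-27922 + √2661) + 1/278) = 1/(-7762315/278 + √2661)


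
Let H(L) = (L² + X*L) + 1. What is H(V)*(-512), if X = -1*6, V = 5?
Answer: 2048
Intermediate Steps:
X = -6
H(L) = 1 + L² - 6*L (H(L) = (L² - 6*L) + 1 = 1 + L² - 6*L)
H(V)*(-512) = (1 + 5² - 6*5)*(-512) = (1 + 25 - 30)*(-512) = -4*(-512) = 2048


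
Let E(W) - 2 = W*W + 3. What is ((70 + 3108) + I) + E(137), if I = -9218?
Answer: 12734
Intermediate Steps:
E(W) = 5 + W**2 (E(W) = 2 + (W*W + 3) = 2 + (W**2 + 3) = 2 + (3 + W**2) = 5 + W**2)
((70 + 3108) + I) + E(137) = ((70 + 3108) - 9218) + (5 + 137**2) = (3178 - 9218) + (5 + 18769) = -6040 + 18774 = 12734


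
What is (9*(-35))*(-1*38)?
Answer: 11970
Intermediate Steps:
(9*(-35))*(-1*38) = -315*(-38) = 11970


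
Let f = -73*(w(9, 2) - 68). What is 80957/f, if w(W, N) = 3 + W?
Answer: 1109/56 ≈ 19.804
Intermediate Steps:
f = 4088 (f = -73*((3 + 9) - 68) = -73*(12 - 68) = -73*(-56) = 4088)
80957/f = 80957/4088 = 80957*(1/4088) = 1109/56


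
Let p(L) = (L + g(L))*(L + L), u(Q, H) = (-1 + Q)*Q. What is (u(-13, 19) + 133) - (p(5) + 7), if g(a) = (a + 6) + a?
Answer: 98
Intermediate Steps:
g(a) = 6 + 2*a (g(a) = (6 + a) + a = 6 + 2*a)
u(Q, H) = Q*(-1 + Q)
p(L) = 2*L*(6 + 3*L) (p(L) = (L + (6 + 2*L))*(L + L) = (6 + 3*L)*(2*L) = 2*L*(6 + 3*L))
(u(-13, 19) + 133) - (p(5) + 7) = (-13*(-1 - 13) + 133) - (6*5*(2 + 5) + 7) = (-13*(-14) + 133) - (6*5*7 + 7) = (182 + 133) - (210 + 7) = 315 - 1*217 = 315 - 217 = 98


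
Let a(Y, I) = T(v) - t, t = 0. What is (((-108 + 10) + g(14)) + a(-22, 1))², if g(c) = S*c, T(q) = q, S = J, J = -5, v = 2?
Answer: 27556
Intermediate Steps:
S = -5
g(c) = -5*c
a(Y, I) = 2 (a(Y, I) = 2 - 1*0 = 2 + 0 = 2)
(((-108 + 10) + g(14)) + a(-22, 1))² = (((-108 + 10) - 5*14) + 2)² = ((-98 - 70) + 2)² = (-168 + 2)² = (-166)² = 27556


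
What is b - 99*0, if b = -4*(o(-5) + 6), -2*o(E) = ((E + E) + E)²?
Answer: 426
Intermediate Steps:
o(E) = -9*E²/2 (o(E) = -((E + E) + E)²/2 = -(2*E + E)²/2 = -9*E²/2)
b = 426 (b = -4*(-9/2*(-5)² + 6) = -4*(-9/2*25 + 6) = -4*(-225/2 + 6) = -4*(-213/2) = 426)
b - 99*0 = 426 - 99*0 = 426 + 0 = 426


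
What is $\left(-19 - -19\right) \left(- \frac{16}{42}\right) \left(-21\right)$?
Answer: $0$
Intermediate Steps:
$\left(-19 - -19\right) \left(- \frac{16}{42}\right) \left(-21\right) = \left(-19 + 19\right) \left(\left(-16\right) \frac{1}{42}\right) \left(-21\right) = 0 \left(- \frac{8}{21}\right) \left(-21\right) = 0 \left(-21\right) = 0$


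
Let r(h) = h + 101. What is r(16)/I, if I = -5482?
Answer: -117/5482 ≈ -0.021343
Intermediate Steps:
r(h) = 101 + h
r(16)/I = (101 + 16)/(-5482) = 117*(-1/5482) = -117/5482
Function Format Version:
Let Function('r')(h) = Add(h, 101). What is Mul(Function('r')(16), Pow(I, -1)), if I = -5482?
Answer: Rational(-117, 5482) ≈ -0.021343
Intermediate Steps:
Function('r')(h) = Add(101, h)
Mul(Function('r')(16), Pow(I, -1)) = Mul(Add(101, 16), Pow(-5482, -1)) = Mul(117, Rational(-1, 5482)) = Rational(-117, 5482)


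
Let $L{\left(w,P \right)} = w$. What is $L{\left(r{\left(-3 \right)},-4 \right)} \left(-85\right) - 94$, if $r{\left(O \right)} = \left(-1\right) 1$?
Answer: $-9$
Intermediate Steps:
$r{\left(O \right)} = -1$
$L{\left(r{\left(-3 \right)},-4 \right)} \left(-85\right) - 94 = \left(-1\right) \left(-85\right) - 94 = 85 - 94 = -9$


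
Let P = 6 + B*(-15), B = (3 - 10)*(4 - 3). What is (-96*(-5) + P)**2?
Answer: 349281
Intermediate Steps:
B = -7 (B = -7*1 = -7)
P = 111 (P = 6 - 7*(-15) = 6 + 105 = 111)
(-96*(-5) + P)**2 = (-96*(-5) + 111)**2 = (480 + 111)**2 = 591**2 = 349281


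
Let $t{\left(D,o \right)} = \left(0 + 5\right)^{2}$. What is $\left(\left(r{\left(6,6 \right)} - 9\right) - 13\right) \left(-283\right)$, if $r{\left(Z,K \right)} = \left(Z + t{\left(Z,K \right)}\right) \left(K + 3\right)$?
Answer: $-72731$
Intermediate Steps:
$t{\left(D,o \right)} = 25$ ($t{\left(D,o \right)} = 5^{2} = 25$)
$r{\left(Z,K \right)} = \left(3 + K\right) \left(25 + Z\right)$ ($r{\left(Z,K \right)} = \left(Z + 25\right) \left(K + 3\right) = \left(25 + Z\right) \left(3 + K\right) = \left(3 + K\right) \left(25 + Z\right)$)
$\left(\left(r{\left(6,6 \right)} - 9\right) - 13\right) \left(-283\right) = \left(\left(\left(75 + 3 \cdot 6 + 25 \cdot 6 + 6 \cdot 6\right) - 9\right) - 13\right) \left(-283\right) = \left(\left(\left(75 + 18 + 150 + 36\right) - 9\right) - 13\right) \left(-283\right) = \left(\left(279 - 9\right) - 13\right) \left(-283\right) = \left(270 - 13\right) \left(-283\right) = 257 \left(-283\right) = -72731$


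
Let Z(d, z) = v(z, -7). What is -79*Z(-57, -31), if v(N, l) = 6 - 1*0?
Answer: -474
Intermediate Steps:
v(N, l) = 6 (v(N, l) = 6 + 0 = 6)
Z(d, z) = 6
-79*Z(-57, -31) = -79*6 = -474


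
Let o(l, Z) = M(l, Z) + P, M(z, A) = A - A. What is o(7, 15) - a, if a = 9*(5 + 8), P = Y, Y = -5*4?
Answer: -137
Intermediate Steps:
Y = -20
P = -20
M(z, A) = 0
o(l, Z) = -20 (o(l, Z) = 0 - 20 = -20)
a = 117 (a = 9*13 = 117)
o(7, 15) - a = -20 - 1*117 = -20 - 117 = -137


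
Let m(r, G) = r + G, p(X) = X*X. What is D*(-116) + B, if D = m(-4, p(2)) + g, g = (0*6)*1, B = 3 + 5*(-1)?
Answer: -2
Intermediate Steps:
p(X) = X²
B = -2 (B = 3 - 5 = -2)
m(r, G) = G + r
g = 0 (g = 0*1 = 0)
D = 0 (D = (2² - 4) + 0 = (4 - 4) + 0 = 0 + 0 = 0)
D*(-116) + B = 0*(-116) - 2 = 0 - 2 = -2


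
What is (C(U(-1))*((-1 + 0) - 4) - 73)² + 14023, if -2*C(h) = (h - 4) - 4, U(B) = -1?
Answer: 92573/4 ≈ 23143.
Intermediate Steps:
C(h) = 4 - h/2 (C(h) = -((h - 4) - 4)/2 = -((-4 + h) - 4)/2 = -(-8 + h)/2 = 4 - h/2)
(C(U(-1))*((-1 + 0) - 4) - 73)² + 14023 = ((4 - ½*(-1))*((-1 + 0) - 4) - 73)² + 14023 = ((4 + ½)*(-1 - 4) - 73)² + 14023 = ((9/2)*(-5) - 73)² + 14023 = (-45/2 - 73)² + 14023 = (-191/2)² + 14023 = 36481/4 + 14023 = 92573/4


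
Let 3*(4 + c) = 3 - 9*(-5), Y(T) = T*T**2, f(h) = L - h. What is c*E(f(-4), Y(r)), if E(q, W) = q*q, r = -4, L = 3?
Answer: 588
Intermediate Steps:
f(h) = 3 - h
Y(T) = T**3
E(q, W) = q**2
c = 12 (c = -4 + (3 - 9*(-5))/3 = -4 + (3 + 45)/3 = -4 + (1/3)*48 = -4 + 16 = 12)
c*E(f(-4), Y(r)) = 12*(3 - 1*(-4))**2 = 12*(3 + 4)**2 = 12*7**2 = 12*49 = 588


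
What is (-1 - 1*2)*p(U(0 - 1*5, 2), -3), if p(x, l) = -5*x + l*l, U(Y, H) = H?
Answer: 3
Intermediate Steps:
p(x, l) = l² - 5*x (p(x, l) = -5*x + l² = l² - 5*x)
(-1 - 1*2)*p(U(0 - 1*5, 2), -3) = (-1 - 1*2)*((-3)² - 5*2) = (-1 - 2)*(9 - 10) = -3*(-1) = 3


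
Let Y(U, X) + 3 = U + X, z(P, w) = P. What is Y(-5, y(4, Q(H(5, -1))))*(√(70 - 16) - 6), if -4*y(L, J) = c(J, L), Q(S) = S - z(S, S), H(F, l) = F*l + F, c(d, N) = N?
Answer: 54 - 27*√6 ≈ -12.136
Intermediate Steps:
H(F, l) = F + F*l
Q(S) = 0 (Q(S) = S - S = 0)
y(L, J) = -L/4
Y(U, X) = -3 + U + X (Y(U, X) = -3 + (U + X) = -3 + U + X)
Y(-5, y(4, Q(H(5, -1))))*(√(70 - 16) - 6) = (-3 - 5 - ¼*4)*(√(70 - 16) - 6) = (-3 - 5 - 1)*(√54 - 6) = -9*(3*√6 - 6) = -9*(-6 + 3*√6) = 54 - 27*√6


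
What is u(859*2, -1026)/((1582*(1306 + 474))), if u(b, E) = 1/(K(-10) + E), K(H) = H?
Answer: -1/2917334560 ≈ -3.4278e-10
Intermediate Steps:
u(b, E) = 1/(-10 + E)
u(859*2, -1026)/((1582*(1306 + 474))) = 1/((-10 - 1026)*((1582*(1306 + 474)))) = 1/((-1036)*((1582*1780))) = -1/1036/2815960 = -1/1036*1/2815960 = -1/2917334560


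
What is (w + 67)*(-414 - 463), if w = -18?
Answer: -42973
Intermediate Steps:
(w + 67)*(-414 - 463) = (-18 + 67)*(-414 - 463) = 49*(-877) = -42973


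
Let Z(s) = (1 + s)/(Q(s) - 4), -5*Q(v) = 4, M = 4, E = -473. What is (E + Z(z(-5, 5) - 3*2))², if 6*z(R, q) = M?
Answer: 1155388081/5184 ≈ 2.2288e+5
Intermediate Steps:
z(R, q) = ⅔ (z(R, q) = (⅙)*4 = ⅔)
Q(v) = -⅘ (Q(v) = -⅕*4 = -⅘)
Z(s) = -5/24 - 5*s/24 (Z(s) = (1 + s)/(-⅘ - 4) = (1 + s)/(-24/5) = (1 + s)*(-5/24) = -5/24 - 5*s/24)
(E + Z(z(-5, 5) - 3*2))² = (-473 + (-5/24 - 5*(⅔ - 3*2)/24))² = (-473 + (-5/24 - 5*(⅔ - 6)/24))² = (-473 + (-5/24 - 5/24*(-16/3)))² = (-473 + (-5/24 + 10/9))² = (-473 + 65/72)² = (-33991/72)² = 1155388081/5184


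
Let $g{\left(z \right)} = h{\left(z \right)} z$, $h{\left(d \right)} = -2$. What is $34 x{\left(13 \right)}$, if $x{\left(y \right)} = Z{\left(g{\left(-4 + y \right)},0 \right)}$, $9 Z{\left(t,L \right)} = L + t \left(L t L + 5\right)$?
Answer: $-340$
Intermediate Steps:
$g{\left(z \right)} = - 2 z$
$Z{\left(t,L \right)} = \frac{L}{9} + \frac{t \left(5 + t L^{2}\right)}{9}$ ($Z{\left(t,L \right)} = \frac{L + t \left(L t L + 5\right)}{9} = \frac{L + t \left(t L^{2} + 5\right)}{9} = \frac{L + t \left(5 + t L^{2}\right)}{9} = \frac{L}{9} + \frac{t \left(5 + t L^{2}\right)}{9}$)
$x{\left(y \right)} = \frac{40}{9} - \frac{10 y}{9}$ ($x{\left(y \right)} = \frac{1}{9} \cdot 0 + \frac{5 \left(- 2 \left(-4 + y\right)\right)}{9} + \frac{0^{2} \left(- 2 \left(-4 + y\right)\right)^{2}}{9} = 0 + \frac{5 \left(8 - 2 y\right)}{9} + \frac{1}{9} \cdot 0 \left(8 - 2 y\right)^{2} = 0 - \left(- \frac{40}{9} + \frac{10 y}{9}\right) + 0 = \frac{40}{9} - \frac{10 y}{9}$)
$34 x{\left(13 \right)} = 34 \left(\frac{40}{9} - \frac{130}{9}\right) = 34 \left(-10\right) = -340$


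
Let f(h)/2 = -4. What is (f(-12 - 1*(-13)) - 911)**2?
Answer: 844561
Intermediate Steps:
f(h) = -8 (f(h) = 2*(-4) = -8)
(f(-12 - 1*(-13)) - 911)**2 = (-8 - 911)**2 = (-919)**2 = 844561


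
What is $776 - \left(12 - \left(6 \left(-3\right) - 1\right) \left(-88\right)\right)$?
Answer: $2436$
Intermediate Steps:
$776 - \left(12 - \left(6 \left(-3\right) - 1\right) \left(-88\right)\right) = 776 - \left(12 - \left(-18 - 1\right) \left(-88\right)\right) = 776 - -1660 = 776 + \left(1672 - 12\right) = 776 + 1660 = 2436$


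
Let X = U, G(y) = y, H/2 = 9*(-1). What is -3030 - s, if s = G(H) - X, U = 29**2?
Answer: -2171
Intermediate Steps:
H = -18 (H = 2*(9*(-1)) = 2*(-9) = -18)
U = 841
X = 841
s = -859 (s = -18 - 1*841 = -18 - 841 = -859)
-3030 - s = -3030 - 1*(-859) = -3030 + 859 = -2171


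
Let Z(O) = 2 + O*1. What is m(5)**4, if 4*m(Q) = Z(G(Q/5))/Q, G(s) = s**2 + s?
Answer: 1/625 ≈ 0.0016000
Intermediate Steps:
G(s) = s + s**2
Z(O) = 2 + O
m(Q) = (2 + Q*(1 + Q/5)/5)/(4*Q) (m(Q) = ((2 + (Q/5)*(1 + Q/5))/Q)/4 = ((2 + Q*(1 + Q/5)/5)/Q)/4 = (2 + Q*(1 + Q/5)/5)/(4*Q))
m(5)**4 = ((1/100)*(50 + 5*(5 + 5))/5)**4 = ((1/100)*(1/5)*(50 + 5*10))**4 = ((1/100)*(1/5)*(50 + 50))**4 = ((1/100)*(1/5)*100)**4 = (1/5)**4 = 1/625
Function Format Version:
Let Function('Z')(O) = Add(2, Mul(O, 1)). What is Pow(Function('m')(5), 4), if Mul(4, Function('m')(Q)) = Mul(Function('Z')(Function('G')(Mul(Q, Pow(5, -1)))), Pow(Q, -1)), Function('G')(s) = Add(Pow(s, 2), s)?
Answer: Rational(1, 625) ≈ 0.0016000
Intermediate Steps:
Function('G')(s) = Add(s, Pow(s, 2))
Function('Z')(O) = Add(2, O)
Function('m')(Q) = Mul(Rational(1, 4), Pow(Q, -1), Add(2, Mul(Rational(1, 5), Q, Add(1, Mul(Rational(1, 5), Q))))) (Function('m')(Q) = Mul(Rational(1, 4), Mul(Add(2, Mul(Mul(Q, Pow(5, -1)), Add(1, Mul(Q, Pow(5, -1))))), Pow(Q, -1))) = Mul(Rational(1, 4), Mul(Add(2, Mul(Mul(Q, Rational(1, 5)), Add(1, Mul(Q, Rational(1, 5))))), Pow(Q, -1))) = Mul(Rational(1, 4), Mul(Add(2, Mul(Mul(Rational(1, 5), Q), Add(1, Mul(Rational(1, 5), Q)))), Pow(Q, -1))) = Mul(Rational(1, 4), Mul(Add(2, Mul(Rational(1, 5), Q, Add(1, Mul(Rational(1, 5), Q)))), Pow(Q, -1))) = Mul(Rational(1, 4), Mul(Pow(Q, -1), Add(2, Mul(Rational(1, 5), Q, Add(1, Mul(Rational(1, 5), Q)))))) = Mul(Rational(1, 4), Pow(Q, -1), Add(2, Mul(Rational(1, 5), Q, Add(1, Mul(Rational(1, 5), Q))))))
Pow(Function('m')(5), 4) = Pow(Mul(Rational(1, 100), Pow(5, -1), Add(50, Mul(5, Add(5, 5)))), 4) = Pow(Mul(Rational(1, 100), Rational(1, 5), Add(50, Mul(5, 10))), 4) = Pow(Mul(Rational(1, 100), Rational(1, 5), Add(50, 50)), 4) = Pow(Mul(Rational(1, 100), Rational(1, 5), 100), 4) = Pow(Rational(1, 5), 4) = Rational(1, 625)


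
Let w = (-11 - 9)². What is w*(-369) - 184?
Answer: -147784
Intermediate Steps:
w = 400 (w = (-20)² = 400)
w*(-369) - 184 = 400*(-369) - 184 = -147600 - 184 = -147784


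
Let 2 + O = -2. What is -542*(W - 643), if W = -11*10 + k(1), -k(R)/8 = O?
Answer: 390782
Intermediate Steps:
O = -4 (O = -2 - 2 = -4)
k(R) = 32 (k(R) = -8*(-4) = 32)
W = -78 (W = -11*10 + 32 = -110 + 32 = -78)
-542*(W - 643) = -542*(-78 - 643) = -542*(-721) = 390782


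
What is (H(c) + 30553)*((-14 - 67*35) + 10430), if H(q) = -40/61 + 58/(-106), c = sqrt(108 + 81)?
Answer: 797204631160/3233 ≈ 2.4658e+8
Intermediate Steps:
c = 3*sqrt(21) (c = sqrt(189) = 3*sqrt(21) ≈ 13.748)
H(q) = -3889/3233 (H(q) = -40*1/61 + 58*(-1/106) = -40/61 - 29/53 = -3889/3233)
(H(c) + 30553)*((-14 - 67*35) + 10430) = (-3889/3233 + 30553)*((-14 - 67*35) + 10430) = 98773960*((-14 - 2345) + 10430)/3233 = 98773960*(-2359 + 10430)/3233 = (98773960/3233)*8071 = 797204631160/3233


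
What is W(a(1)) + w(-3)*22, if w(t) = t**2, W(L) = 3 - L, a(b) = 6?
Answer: 195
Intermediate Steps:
W(a(1)) + w(-3)*22 = (3 - 1*6) + (-3)**2*22 = (3 - 6) + 9*22 = -3 + 198 = 195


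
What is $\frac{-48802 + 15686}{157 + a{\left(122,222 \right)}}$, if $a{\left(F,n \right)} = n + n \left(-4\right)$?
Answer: $\frac{33116}{509} \approx 65.061$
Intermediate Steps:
$a{\left(F,n \right)} = - 3 n$ ($a{\left(F,n \right)} = n - 4 n = - 3 n$)
$\frac{-48802 + 15686}{157 + a{\left(122,222 \right)}} = \frac{-48802 + 15686}{157 - 666} = - \frac{33116}{157 - 666} = - \frac{33116}{-509} = \left(-33116\right) \left(- \frac{1}{509}\right) = \frac{33116}{509}$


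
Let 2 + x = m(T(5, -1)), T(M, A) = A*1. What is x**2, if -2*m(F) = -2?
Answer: 1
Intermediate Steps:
T(M, A) = A
m(F) = 1 (m(F) = -1/2*(-2) = 1)
x = -1 (x = -2 + 1 = -1)
x**2 = (-1)**2 = 1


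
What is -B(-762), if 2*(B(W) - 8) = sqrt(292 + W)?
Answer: -8 - I*sqrt(470)/2 ≈ -8.0 - 10.84*I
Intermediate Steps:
B(W) = 8 + sqrt(292 + W)/2
-B(-762) = -(8 + sqrt(292 - 762)/2) = -(8 + sqrt(-470)/2) = -(8 + (I*sqrt(470))/2) = -(8 + I*sqrt(470)/2) = -8 - I*sqrt(470)/2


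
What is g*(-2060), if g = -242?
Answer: 498520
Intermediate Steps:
g*(-2060) = -242*(-2060) = 498520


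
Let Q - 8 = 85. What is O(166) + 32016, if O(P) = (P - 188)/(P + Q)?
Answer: 8292122/259 ≈ 32016.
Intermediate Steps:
Q = 93 (Q = 8 + 85 = 93)
O(P) = (-188 + P)/(93 + P) (O(P) = (P - 188)/(P + 93) = (-188 + P)/(93 + P))
O(166) + 32016 = (-188 + 166)/(93 + 166) + 32016 = -22/259 + 32016 = 8292122/259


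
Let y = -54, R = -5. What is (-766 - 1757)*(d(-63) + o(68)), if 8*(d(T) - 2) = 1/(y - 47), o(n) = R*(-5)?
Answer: -55039245/808 ≈ -68118.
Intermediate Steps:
o(n) = 25 (o(n) = -5*(-5) = 25)
d(T) = 1615/808 (d(T) = 2 + 1/(8*(-54 - 47)) = 2 + (⅛)/(-101) = 2 + (⅛)*(-1/101) = 2 - 1/808 = 1615/808)
(-766 - 1757)*(d(-63) + o(68)) = (-766 - 1757)*(1615/808 + 25) = -2523*21815/808 = -55039245/808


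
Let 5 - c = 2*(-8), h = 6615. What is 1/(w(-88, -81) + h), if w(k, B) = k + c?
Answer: 1/6548 ≈ 0.00015272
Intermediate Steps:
c = 21 (c = 5 - 2*(-8) = 5 - 1*(-16) = 5 + 16 = 21)
w(k, B) = 21 + k (w(k, B) = k + 21 = 21 + k)
1/(w(-88, -81) + h) = 1/((21 - 88) + 6615) = 1/(-67 + 6615) = 1/6548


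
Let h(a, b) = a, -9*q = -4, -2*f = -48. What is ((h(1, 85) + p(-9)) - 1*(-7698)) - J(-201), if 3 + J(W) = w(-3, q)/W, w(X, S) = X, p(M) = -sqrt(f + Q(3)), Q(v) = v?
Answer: 516033/67 - 3*sqrt(3) ≈ 7696.8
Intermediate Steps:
f = 24 (f = -1/2*(-48) = 24)
q = 4/9 (q = -1/9*(-4) = 4/9 ≈ 0.44444)
p(M) = -3*sqrt(3) (p(M) = -sqrt(24 + 3) = -sqrt(27) = -3*sqrt(3))
J(W) = -3 - 3/W
((h(1, 85) + p(-9)) - 1*(-7698)) - J(-201) = ((1 - 3*sqrt(3)) - 1*(-7698)) - (-3 - 3/(-201)) = ((1 - 3*sqrt(3)) + 7698) - (-3 - 3*(-1/201)) = (7699 - 3*sqrt(3)) - (-3 + 1/67) = (7699 - 3*sqrt(3)) - 1*(-200/67) = (7699 - 3*sqrt(3)) + 200/67 = 516033/67 - 3*sqrt(3)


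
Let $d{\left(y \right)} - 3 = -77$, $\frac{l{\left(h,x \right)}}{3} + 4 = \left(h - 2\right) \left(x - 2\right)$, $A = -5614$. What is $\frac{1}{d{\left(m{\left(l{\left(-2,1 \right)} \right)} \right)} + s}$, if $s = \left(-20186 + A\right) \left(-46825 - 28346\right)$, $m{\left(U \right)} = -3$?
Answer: $\frac{1}{1939411726} \approx 5.1562 \cdot 10^{-10}$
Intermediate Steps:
$l{\left(h,x \right)} = -12 + 3 \left(-2 + h\right) \left(-2 + x\right)$ ($l{\left(h,x \right)} = -12 + 3 \left(h - 2\right) \left(x - 2\right) = -12 + 3 \left(-2 + h\right) \left(-2 + x\right)$)
$s = 1939411800$ ($s = \left(-20186 - 5614\right) \left(-46825 - 28346\right) = \left(-25800\right) \left(-75171\right) = 1939411800$)
$d{\left(y \right)} = -74$ ($d{\left(y \right)} = 3 - 77 = -74$)
$\frac{1}{d{\left(m{\left(l{\left(-2,1 \right)} \right)} \right)} + s} = \frac{1}{-74 + 1939411800} = \frac{1}{1939411726}$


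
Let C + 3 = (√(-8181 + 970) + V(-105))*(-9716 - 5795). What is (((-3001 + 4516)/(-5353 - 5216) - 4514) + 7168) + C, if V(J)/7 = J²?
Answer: -4217238061307/3523 - 15511*I*√7211 ≈ -1.1971e+9 - 1.3172e+6*I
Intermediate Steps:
V(J) = 7*J²
C = -1197061428 - 15511*I*√7211 (C = -3 + (√(-8181 + 970) + 7*(-105)²)*(-9716 - 5795) = -3 + (√(-7211) + 7*11025)*(-15511) = -3 + (I*√7211 + 77175)*(-15511) = -3 + (77175 + I*√7211)*(-15511) = -3 + (-1197061425 - 15511*I*√7211) = -1197061428 - 15511*I*√7211 ≈ -1.1971e+9 - 1.3172e+6*I)
(((-3001 + 4516)/(-5353 - 5216) - 4514) + 7168) + C = (((-3001 + 4516)/(-5353 - 5216) - 4514) + 7168) + (-1197061428 - 15511*I*√7211) = ((1515/(-10569) - 4514) + 7168) + (-1197061428 - 15511*I*√7211) = ((1515*(-1/10569) - 4514) + 7168) + (-1197061428 - 15511*I*√7211) = ((-505/3523 - 4514) + 7168) + (-1197061428 - 15511*I*√7211) = (-15903327/3523 + 7168) + (-1197061428 - 15511*I*√7211) = 9349537/3523 + (-1197061428 - 15511*I*√7211) = -4217238061307/3523 - 15511*I*√7211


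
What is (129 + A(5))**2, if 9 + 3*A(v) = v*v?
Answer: 162409/9 ≈ 18045.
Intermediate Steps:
A(v) = -3 + v**2/3 (A(v) = -3 + (v*v)/3 = -3 + v**2/3)
(129 + A(5))**2 = (129 + (-3 + (1/3)*5**2))**2 = (129 + (-3 + (1/3)*25))**2 = (129 + (-3 + 25/3))**2 = (129 + 16/3)**2 = (403/3)**2 = 162409/9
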